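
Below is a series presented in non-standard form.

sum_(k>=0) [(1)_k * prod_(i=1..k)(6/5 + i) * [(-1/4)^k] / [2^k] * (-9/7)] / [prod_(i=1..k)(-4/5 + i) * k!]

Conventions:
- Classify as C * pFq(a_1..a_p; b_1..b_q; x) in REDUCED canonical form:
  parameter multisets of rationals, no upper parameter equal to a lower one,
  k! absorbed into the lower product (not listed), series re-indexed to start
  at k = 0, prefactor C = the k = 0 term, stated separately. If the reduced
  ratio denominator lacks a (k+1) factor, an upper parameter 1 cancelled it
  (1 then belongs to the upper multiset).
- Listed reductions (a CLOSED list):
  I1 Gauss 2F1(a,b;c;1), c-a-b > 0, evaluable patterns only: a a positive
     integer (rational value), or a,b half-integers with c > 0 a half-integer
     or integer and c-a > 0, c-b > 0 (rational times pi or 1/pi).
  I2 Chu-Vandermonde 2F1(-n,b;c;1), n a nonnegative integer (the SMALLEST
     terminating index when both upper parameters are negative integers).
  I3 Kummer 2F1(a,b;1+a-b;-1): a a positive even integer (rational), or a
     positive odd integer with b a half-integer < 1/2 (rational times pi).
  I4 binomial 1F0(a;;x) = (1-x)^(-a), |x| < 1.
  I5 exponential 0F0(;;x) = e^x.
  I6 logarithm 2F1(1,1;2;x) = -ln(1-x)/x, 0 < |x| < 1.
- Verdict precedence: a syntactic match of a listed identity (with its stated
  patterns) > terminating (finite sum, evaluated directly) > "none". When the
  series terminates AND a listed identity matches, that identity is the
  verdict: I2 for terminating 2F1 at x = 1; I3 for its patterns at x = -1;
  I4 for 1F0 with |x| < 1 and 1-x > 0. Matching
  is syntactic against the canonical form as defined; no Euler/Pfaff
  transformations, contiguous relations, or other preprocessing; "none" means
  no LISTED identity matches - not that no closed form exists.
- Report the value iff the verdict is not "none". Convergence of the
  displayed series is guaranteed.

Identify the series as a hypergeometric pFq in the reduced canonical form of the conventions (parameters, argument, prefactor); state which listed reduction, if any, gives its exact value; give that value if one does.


At argument -1/8: a 2F1 with upper {1, 11/5}, lower {1/5}, scaled by C = -9/7. Verdict: no listed reduction: x = -1/8 and upper {1, 11/5} fail every I1-I6 pattern.

The tell: x = (-1/8) and the lower running product (prefactor -9/7) is a rising factorial.
Step ratio: r(k) = (-1/8) * (k+1) (k+11/5) / [(k+1/5) (k+1)] - rational in k, leading ratio (-1/8); with t_0 = -9/7, classification follows.


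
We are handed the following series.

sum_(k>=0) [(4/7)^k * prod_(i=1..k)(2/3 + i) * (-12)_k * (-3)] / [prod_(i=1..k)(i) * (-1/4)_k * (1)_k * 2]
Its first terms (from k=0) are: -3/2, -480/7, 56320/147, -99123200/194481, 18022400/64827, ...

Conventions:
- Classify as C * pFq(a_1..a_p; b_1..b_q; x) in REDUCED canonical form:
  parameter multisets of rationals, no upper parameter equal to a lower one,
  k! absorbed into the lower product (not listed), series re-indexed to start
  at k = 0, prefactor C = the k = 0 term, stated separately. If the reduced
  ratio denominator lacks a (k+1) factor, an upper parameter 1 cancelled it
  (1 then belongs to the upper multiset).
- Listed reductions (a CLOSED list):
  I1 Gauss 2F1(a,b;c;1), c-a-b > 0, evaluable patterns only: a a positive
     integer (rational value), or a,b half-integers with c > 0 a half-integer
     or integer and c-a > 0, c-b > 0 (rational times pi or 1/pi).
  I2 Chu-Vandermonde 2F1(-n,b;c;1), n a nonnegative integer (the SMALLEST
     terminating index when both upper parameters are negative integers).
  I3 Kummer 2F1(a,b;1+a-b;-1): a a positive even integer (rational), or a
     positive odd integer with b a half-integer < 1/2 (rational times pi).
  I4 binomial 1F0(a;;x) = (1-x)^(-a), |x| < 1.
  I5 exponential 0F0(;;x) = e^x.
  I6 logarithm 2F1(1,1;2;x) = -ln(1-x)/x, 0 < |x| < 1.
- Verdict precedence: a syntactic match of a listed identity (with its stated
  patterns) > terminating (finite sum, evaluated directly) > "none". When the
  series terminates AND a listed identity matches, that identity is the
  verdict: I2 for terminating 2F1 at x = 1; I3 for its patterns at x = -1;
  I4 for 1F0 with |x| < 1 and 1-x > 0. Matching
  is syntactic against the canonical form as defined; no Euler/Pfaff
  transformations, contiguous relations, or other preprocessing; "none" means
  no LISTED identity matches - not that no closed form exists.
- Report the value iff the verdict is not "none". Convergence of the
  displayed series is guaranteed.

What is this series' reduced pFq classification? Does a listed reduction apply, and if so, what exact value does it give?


Classification (C = -3/2): 2F2 with upper {-12, 5/3}, lower {-1/4, 1}, argument x = 4/7. Verdict: terminating - no listed pattern fits, but -12 in the upper list cuts the series at k = 12; direct evaluation. Exact value: 656061050841030908055694664839/42353427695802844864268960550.

The tell: t_0 being -3/2, the running product (prefactor -3/2) telescopes to a rising factorial.
Step ratio: r(k) = (4/7) * (k-12) (k+5/3) / [(k-1/4) (k+1) (k+1)] - rational in k, leading ratio (4/7); with t_0 = -3/2, classification follows.


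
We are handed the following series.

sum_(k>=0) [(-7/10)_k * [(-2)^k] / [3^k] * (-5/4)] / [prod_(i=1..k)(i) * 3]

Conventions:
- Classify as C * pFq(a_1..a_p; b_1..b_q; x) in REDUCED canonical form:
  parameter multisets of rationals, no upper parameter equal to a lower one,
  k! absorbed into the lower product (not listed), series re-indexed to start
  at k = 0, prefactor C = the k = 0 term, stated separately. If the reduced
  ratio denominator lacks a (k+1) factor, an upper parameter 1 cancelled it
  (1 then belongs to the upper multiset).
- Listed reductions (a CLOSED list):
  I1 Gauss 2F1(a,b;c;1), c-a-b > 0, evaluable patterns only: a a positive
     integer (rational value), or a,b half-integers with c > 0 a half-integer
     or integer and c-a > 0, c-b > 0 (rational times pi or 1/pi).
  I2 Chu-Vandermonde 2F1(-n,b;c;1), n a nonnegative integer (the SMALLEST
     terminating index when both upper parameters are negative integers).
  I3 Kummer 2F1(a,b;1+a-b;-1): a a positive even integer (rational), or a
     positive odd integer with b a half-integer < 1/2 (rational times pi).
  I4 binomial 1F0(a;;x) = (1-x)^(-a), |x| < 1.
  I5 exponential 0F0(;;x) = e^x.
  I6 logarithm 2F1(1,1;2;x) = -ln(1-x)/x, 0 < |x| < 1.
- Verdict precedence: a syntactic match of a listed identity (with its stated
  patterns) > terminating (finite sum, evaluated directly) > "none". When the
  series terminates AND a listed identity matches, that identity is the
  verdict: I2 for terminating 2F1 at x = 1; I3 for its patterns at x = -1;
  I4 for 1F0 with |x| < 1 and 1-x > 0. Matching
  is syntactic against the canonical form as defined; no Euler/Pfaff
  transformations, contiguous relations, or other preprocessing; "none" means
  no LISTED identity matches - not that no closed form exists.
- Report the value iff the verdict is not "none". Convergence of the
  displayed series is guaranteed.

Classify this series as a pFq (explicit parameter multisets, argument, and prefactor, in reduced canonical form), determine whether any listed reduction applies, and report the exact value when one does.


Reduced: x = -2/3, 1F0, upper = {-7/10}, lower = {-}, C = -5/12. Verdict: this is the binomial series (I4) (the 1F0 binomial series: exponent 7/10, x = -2/3). Sum: (-5/12) * (5/3)^(7/10).

The tell: x = (-2/3) and the two geometric factors (C = -5/12) combine into one argument.
Ratio: r(k) = (-2/3) * (k-7/10) / [(k+1)] - rational in k, leading ratio (-2/3); with t_0 = -5/12, classification follows.


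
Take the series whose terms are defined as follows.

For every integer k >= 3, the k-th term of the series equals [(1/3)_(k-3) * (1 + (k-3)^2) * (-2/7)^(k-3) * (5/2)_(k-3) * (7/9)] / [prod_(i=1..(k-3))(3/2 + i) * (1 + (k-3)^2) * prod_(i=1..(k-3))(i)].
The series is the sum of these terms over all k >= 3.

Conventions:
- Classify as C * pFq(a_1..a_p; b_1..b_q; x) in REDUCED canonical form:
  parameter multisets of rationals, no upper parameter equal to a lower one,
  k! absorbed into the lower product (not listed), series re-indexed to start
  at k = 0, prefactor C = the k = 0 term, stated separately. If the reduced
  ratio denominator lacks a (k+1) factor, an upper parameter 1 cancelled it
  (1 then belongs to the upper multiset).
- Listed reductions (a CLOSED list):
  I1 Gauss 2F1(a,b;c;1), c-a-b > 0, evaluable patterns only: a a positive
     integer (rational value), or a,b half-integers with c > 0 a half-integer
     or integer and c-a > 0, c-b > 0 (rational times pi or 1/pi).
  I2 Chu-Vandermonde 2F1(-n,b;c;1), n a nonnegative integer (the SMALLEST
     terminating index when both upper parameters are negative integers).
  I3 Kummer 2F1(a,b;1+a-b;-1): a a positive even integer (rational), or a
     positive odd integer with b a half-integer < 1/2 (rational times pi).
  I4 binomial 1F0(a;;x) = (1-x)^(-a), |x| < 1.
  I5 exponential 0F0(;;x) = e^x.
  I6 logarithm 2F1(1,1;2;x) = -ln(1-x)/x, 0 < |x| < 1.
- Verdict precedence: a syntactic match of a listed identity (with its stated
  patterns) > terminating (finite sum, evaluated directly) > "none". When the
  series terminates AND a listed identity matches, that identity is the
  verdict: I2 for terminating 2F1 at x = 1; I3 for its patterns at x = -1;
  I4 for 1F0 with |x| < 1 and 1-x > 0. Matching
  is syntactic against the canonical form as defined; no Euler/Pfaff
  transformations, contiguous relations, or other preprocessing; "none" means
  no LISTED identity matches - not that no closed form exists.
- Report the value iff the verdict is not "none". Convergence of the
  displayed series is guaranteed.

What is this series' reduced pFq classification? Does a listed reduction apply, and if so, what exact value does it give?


Prefactor 7/9, argument -2/7: 1F0 with upper {1/3} over lower {-}. Verdict: binomial (I4) applies (the 1F0 binomial series: exponent -1/3, x = -2/7). Hence: (7/9) * (9/7)^(-1/3).

First insight: t_0 being 7/9, the parameter 5/2 appears in both the upper and lower lists and cancels (alongside the other common factor).
Step ratio: r(k) = (-2/7) * (k+1/3) / [(k+1)] - rational; roots negated = parameters, x = (-2/7), C = 7/9.


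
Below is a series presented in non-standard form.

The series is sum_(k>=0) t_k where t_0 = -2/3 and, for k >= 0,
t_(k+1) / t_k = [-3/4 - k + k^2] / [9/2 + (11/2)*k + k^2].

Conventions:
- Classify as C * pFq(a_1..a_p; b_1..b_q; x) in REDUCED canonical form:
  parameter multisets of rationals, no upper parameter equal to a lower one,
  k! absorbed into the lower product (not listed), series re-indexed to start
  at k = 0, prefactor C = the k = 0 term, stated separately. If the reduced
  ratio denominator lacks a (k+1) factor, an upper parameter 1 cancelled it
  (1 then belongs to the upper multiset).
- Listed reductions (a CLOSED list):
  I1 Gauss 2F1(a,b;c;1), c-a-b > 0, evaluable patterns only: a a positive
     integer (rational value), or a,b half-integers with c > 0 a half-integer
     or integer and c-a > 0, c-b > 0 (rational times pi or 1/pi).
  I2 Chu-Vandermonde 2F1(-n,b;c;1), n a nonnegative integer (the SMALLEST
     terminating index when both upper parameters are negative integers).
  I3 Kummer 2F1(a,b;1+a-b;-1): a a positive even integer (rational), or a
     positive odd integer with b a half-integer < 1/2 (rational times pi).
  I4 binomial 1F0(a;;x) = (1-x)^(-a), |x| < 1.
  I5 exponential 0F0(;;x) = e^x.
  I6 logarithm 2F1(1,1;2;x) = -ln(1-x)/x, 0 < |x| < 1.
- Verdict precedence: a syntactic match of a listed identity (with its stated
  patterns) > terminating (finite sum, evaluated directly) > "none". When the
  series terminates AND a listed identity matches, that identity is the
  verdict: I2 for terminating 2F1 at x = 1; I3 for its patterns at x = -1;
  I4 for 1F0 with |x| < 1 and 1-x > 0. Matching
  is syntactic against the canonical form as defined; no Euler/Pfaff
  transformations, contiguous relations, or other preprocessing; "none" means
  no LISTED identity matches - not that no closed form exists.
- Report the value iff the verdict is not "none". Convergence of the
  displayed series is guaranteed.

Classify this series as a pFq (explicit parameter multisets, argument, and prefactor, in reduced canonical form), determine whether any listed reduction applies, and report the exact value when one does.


x = 1 here; the reduced form reads 2F1, upper {-3/2, 1/2}, lower {9/2}, C = -2/3. Verdict (x = 1): Gauss's theorem I1 (half-integer case) applies (x = 1; upper {-3/2, 1/2} half-integers, c = 9/2 in the evaluable pattern). Sum: (-735/4096) * pi.

First insight: from the first term -2/3: roots of the ratio polynomials (C = -2/3) are the negated parameters.
Adjacent-term ratio: r(k) = 1 * (k-3/2) (k+1/2) / [(k+9/2) (k+1)] ; factor over Q: parameters, x = 1, and C = -2/3.


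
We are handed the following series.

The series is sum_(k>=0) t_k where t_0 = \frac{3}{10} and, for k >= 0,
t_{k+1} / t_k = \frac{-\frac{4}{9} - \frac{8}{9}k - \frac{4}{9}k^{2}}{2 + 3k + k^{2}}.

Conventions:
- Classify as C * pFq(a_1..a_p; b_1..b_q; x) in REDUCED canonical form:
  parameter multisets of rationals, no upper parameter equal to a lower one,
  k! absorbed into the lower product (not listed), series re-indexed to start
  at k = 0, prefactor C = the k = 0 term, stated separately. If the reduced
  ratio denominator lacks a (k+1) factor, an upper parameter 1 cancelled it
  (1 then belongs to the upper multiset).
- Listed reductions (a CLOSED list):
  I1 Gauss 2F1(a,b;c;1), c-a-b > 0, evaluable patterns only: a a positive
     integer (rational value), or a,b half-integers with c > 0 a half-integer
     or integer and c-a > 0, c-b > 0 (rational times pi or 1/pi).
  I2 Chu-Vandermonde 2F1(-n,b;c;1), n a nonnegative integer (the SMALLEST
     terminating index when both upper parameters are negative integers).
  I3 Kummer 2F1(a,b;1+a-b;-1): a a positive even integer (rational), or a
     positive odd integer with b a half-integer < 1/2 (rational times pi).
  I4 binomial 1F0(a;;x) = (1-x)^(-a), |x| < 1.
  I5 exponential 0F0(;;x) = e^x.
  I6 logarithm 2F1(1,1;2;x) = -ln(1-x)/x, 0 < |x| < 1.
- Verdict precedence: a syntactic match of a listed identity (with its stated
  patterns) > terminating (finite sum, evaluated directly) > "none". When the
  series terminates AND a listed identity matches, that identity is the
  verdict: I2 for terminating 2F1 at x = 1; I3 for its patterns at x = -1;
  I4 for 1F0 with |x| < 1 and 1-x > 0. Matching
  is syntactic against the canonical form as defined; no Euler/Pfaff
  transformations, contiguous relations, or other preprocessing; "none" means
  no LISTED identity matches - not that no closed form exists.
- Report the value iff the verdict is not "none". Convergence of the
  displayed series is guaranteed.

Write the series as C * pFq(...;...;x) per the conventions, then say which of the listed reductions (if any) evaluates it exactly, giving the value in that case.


The series (x = -\frac{4}{9}) is 2F1: upper {1, 1}, lower {2}, prefactor \frac{3}{10}. Verdict: logarithm (I6) applies (the logarithm: parameters (1,1;2), x = -\frac{4}{9}). Hence: \frac{27}{40} \cdot \ln\left(\frac{13}{9}\right).

The tell: t_0 = \frac{3}{10} here, and roots of the ratio polynomials (prefactor 3/10) are the negated parameters.
Adjacent-term ratio: r(k) = -\frac{4}{9} * (k+1) (k+1) / [(k+2) (k+1)] - rational; roots negated = parameters, x = -\frac{4}{9}, C = \frac{3}{10}.


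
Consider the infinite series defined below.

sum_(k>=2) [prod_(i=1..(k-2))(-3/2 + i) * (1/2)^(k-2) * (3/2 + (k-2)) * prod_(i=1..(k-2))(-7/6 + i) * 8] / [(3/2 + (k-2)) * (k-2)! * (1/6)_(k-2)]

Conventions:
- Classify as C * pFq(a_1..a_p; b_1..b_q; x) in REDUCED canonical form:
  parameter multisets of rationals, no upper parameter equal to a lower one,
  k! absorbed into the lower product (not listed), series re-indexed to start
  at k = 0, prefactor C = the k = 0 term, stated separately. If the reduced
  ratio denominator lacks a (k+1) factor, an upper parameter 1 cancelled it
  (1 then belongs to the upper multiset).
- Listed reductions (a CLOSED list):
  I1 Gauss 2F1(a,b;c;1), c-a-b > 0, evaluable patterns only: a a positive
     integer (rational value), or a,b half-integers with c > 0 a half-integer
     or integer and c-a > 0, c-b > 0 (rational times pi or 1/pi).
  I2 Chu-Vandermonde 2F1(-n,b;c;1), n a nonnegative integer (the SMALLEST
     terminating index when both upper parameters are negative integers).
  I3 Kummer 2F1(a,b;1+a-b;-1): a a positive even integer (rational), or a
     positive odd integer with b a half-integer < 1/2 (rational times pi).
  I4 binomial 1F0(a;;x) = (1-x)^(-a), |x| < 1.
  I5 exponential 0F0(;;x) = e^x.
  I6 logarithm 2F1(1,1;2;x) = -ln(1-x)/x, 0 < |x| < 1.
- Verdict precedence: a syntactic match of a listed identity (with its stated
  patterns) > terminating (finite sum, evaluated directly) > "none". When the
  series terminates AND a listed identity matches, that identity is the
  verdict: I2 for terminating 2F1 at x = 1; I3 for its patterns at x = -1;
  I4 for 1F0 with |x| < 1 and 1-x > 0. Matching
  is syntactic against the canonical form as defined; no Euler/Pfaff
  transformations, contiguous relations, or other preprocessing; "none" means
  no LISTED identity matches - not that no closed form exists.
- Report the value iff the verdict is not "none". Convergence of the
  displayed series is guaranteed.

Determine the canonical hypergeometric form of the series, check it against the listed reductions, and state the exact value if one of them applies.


Classification (C = 8): 2F1 with upper {-1/2, -1/6}, lower {1/6}, argument x = 1/2. Verdict: none. No listed pattern accepts 2F1(-1/2, -1/6; 1/6; 1/2).

Structural cue: t_0 being 8, the running product (C = 8, x = 1/2) telescopes to a rising factorial.
Adjacent-term ratio: r(k) = (1/2) * (k-1/2) (k-1/6) / [(k+1/6) (k+1)] - poly over poly, x = (1/2) from leading terms; C = 8 at k = 0.


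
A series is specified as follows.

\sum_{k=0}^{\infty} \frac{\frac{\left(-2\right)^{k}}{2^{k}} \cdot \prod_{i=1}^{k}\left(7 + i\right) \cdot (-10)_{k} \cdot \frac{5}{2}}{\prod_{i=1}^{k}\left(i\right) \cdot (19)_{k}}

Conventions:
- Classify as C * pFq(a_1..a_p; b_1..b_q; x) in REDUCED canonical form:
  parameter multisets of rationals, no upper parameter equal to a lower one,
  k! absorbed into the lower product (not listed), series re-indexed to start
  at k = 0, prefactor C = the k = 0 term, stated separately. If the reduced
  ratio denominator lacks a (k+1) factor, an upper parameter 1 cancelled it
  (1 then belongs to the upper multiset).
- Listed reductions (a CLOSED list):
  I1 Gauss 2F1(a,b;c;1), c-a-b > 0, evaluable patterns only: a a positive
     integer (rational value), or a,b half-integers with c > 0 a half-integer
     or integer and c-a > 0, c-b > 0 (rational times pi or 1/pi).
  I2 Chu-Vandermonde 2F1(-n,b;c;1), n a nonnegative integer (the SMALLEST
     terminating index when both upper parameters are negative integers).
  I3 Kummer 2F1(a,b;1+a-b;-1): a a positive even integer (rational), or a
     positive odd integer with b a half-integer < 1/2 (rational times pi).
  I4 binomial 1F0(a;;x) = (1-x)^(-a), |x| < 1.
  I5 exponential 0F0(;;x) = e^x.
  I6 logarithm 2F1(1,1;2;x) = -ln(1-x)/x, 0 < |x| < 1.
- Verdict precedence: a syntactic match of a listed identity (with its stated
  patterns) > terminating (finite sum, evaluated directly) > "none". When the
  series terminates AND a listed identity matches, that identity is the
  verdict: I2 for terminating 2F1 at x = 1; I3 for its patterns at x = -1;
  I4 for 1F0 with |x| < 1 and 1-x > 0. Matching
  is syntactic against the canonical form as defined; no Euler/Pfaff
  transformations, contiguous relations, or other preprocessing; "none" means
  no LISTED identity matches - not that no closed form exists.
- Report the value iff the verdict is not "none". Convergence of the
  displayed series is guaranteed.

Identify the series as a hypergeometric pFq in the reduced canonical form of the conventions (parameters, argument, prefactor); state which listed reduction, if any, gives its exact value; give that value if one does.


Structural cue: t_0 being \frac{5}{2}, the running product (prefactor 5/2) telescopes to a rising factorial.
Ratio: r(k) = -1 * (k-10) (k+8) / [(k+19) (k+1)] - rational in k. x = -1; t_0 = \frac{5}{2}; negate the roots.

Reduced: x = -1, 2F1, upper = {-10, 8}, lower = {19}, C = \frac{5}{2}. Verdict (x = -1): Kummer (I3) applies (x = -1; c = 19 equals 1+a-b for upper {-10, 8}: listed pattern). Its exact value is \frac{765}{7}.


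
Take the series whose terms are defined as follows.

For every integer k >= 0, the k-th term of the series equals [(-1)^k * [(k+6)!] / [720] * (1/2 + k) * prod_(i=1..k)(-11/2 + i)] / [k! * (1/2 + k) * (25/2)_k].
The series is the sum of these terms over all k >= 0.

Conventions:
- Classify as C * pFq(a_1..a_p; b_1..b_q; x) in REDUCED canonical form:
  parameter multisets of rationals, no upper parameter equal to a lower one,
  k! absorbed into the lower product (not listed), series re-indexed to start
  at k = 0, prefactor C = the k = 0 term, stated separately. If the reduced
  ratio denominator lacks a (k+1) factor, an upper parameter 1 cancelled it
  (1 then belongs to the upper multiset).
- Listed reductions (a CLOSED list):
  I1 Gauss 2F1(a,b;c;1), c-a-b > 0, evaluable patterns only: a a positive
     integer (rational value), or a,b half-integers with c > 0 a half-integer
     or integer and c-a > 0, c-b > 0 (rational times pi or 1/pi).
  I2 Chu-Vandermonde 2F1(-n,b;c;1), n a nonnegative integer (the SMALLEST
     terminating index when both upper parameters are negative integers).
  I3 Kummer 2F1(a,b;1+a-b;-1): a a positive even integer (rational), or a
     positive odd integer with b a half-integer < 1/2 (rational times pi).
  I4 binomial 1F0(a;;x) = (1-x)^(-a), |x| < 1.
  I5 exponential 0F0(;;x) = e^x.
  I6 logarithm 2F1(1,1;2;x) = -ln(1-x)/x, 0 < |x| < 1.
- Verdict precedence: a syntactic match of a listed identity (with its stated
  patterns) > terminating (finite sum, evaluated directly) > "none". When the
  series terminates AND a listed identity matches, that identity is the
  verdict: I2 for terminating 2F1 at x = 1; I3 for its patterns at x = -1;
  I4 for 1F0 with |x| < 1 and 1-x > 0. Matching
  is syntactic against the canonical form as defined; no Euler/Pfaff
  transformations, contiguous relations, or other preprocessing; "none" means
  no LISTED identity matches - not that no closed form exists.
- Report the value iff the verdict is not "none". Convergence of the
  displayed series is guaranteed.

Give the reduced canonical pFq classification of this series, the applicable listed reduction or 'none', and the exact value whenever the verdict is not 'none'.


With C = 1: the canonical form is 2F1(-9/2, 7; 25/2; -1). Verdict: Kummer (I3) fires (x = -1; c = 25/2 equals 1+a-b for upper {-9/2, 7}: listed pattern). Its exact value is (334639305/134217728) * pi.

The tell: t_0 being 1, the factorial ratio (prefactor 1) (k+a-1)!/(a-1)! is a rising factorial (a)_k.
Consecutive-term ratio: r(k) = (-1) * (k-9/2) (k+7) / [(k+25/2) (k+1)] ; factor over Q: parameters, x = (-1), and C = 1.


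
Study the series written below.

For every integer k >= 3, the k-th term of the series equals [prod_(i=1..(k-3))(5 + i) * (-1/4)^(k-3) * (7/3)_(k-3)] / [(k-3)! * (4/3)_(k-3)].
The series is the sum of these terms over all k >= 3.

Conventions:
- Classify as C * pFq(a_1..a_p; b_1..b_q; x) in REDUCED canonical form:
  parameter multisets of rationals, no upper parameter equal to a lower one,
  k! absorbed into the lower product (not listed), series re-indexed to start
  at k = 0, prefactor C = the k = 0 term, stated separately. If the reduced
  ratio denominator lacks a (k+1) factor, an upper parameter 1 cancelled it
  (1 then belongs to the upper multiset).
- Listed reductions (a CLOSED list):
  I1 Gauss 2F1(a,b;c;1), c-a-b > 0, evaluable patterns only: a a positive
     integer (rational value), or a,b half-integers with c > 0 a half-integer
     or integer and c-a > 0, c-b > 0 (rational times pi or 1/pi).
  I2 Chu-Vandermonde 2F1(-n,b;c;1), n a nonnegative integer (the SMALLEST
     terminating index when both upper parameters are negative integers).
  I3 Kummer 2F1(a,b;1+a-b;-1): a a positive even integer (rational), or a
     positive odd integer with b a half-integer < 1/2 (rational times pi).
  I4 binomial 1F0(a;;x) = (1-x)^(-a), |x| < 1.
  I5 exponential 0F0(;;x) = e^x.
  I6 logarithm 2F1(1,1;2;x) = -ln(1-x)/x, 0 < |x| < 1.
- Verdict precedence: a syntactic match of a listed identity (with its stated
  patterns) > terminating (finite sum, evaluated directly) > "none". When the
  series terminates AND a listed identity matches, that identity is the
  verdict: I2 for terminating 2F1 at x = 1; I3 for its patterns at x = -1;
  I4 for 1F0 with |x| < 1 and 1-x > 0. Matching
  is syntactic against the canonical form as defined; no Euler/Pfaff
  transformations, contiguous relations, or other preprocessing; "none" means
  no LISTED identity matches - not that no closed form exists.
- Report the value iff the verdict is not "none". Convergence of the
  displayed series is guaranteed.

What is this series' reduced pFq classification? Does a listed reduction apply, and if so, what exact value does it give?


With C = 1: the canonical form is 2F1(7/3, 6; 4/3; -1/4). Verdict: none. Every listed pattern misses the 2F1 form at -1/4, upper {7/3, 6}.

Key step: t_0 being 1, the running product (prefactor 1) telescopes to a rising factorial.
Consecutive-term ratio: r(k) = (-1/4) * (k+7/3) (k+6) / [(k+4/3) (k+1)] - rational in k, leading ratio (-1/4); with t_0 = 1, classification follows.


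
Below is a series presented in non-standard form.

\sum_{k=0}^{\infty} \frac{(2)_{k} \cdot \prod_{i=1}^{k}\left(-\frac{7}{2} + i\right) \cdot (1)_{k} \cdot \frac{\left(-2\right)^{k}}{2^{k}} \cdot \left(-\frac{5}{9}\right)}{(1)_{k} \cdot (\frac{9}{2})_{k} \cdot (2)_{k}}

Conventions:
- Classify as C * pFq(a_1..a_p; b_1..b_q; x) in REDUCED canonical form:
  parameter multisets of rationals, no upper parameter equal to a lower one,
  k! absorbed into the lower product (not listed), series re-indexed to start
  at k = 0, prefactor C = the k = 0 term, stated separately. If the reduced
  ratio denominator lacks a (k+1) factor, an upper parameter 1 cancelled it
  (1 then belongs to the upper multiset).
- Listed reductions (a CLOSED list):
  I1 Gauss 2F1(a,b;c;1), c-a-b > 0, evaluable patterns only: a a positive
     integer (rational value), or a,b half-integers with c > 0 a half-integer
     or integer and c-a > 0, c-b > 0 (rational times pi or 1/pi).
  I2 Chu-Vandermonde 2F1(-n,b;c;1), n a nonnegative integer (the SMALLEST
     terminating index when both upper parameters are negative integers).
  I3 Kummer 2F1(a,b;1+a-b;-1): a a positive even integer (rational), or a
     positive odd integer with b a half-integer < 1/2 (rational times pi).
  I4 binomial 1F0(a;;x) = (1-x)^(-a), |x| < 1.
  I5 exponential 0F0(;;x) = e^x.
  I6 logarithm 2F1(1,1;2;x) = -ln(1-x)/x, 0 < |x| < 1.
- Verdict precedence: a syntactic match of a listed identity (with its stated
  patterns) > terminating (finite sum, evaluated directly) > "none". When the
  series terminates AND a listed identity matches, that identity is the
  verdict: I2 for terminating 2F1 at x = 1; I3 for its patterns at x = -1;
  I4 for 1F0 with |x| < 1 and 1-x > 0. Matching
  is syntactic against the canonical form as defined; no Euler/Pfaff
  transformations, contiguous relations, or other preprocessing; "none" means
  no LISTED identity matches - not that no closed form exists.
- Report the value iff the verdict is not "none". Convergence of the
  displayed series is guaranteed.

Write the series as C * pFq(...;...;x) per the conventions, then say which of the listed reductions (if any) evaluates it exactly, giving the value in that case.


Classification (C = -\frac{5}{9}): 2F1 with upper {-\frac{5}{2}, 1}, lower {\frac{9}{2}}, argument x = -1. Verdict (x = -1): the Kummer evaluation I3 applies (x = -1; c = \frac{9}{2} equals 1+a-b for upper {-\frac{5}{2}, 1}: listed pattern). Its exact value is \left(-\frac{175}{576}\right) \cdot \pi.

Structural cue: with t_0 = -\frac{5}{9}, the two k-th powers (C = -5/9, x = -1) combine into one argument.
Term ratio: r(k) = -1 * (k-\frac{5}{2}) (k+1) / [(k+\frac{9}{2}) (k+1)] - rational in k. x = -1; t_0 = -\frac{5}{9}; negate the roots.


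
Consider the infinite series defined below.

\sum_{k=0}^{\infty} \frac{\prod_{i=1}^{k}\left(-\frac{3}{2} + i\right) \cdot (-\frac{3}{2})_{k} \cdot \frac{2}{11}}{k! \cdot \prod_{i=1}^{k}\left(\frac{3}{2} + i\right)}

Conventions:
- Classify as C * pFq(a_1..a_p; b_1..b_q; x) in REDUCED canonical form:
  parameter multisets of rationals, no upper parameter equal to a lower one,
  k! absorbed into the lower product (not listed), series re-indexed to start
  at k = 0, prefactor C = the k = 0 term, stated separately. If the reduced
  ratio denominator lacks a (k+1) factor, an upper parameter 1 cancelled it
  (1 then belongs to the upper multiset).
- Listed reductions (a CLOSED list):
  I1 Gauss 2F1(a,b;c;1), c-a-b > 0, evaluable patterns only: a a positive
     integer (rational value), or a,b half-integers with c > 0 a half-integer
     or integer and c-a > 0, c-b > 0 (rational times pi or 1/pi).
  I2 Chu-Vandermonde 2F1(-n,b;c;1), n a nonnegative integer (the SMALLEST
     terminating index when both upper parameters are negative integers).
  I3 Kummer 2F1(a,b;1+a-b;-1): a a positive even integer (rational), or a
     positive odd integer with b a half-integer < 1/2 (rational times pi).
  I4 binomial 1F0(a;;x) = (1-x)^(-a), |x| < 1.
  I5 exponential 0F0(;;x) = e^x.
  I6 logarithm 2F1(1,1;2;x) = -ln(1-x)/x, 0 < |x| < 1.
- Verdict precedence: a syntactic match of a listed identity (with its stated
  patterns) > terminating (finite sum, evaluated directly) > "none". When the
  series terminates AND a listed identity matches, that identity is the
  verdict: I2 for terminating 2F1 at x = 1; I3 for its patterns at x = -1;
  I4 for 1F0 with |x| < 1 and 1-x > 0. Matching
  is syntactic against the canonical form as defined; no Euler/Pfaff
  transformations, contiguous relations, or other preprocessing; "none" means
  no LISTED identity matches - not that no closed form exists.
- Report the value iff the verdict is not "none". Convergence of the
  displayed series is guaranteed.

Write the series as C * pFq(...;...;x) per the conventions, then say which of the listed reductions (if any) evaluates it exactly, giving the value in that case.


x = 1 here; the reduced form reads 2F1, upper {-\frac{3}{2}, -\frac{1}{2}}, lower {\frac{5}{2}}, C = \frac{2}{11}. Verdict: the half-integer Gauss pattern (I1) matches (x = 1; upper {-\frac{3}{2}, -\frac{1}{2}} half-integers, c = \frac{5}{2} in the evaluable pattern). Value: \frac{105}{1408} \cdot \pi.

The tell: t_0 = \frac{2}{11} here, and the lower running product (prefactor 2/11) is a rising factorial.
Adjacent-term ratio: r(k) = 1 * (k-\frac{3}{2}) (k-\frac{1}{2}) / [(k+\frac{5}{2}) (k+1)] ; factor over Q: parameters, x = 1, and C = \frac{2}{11}.


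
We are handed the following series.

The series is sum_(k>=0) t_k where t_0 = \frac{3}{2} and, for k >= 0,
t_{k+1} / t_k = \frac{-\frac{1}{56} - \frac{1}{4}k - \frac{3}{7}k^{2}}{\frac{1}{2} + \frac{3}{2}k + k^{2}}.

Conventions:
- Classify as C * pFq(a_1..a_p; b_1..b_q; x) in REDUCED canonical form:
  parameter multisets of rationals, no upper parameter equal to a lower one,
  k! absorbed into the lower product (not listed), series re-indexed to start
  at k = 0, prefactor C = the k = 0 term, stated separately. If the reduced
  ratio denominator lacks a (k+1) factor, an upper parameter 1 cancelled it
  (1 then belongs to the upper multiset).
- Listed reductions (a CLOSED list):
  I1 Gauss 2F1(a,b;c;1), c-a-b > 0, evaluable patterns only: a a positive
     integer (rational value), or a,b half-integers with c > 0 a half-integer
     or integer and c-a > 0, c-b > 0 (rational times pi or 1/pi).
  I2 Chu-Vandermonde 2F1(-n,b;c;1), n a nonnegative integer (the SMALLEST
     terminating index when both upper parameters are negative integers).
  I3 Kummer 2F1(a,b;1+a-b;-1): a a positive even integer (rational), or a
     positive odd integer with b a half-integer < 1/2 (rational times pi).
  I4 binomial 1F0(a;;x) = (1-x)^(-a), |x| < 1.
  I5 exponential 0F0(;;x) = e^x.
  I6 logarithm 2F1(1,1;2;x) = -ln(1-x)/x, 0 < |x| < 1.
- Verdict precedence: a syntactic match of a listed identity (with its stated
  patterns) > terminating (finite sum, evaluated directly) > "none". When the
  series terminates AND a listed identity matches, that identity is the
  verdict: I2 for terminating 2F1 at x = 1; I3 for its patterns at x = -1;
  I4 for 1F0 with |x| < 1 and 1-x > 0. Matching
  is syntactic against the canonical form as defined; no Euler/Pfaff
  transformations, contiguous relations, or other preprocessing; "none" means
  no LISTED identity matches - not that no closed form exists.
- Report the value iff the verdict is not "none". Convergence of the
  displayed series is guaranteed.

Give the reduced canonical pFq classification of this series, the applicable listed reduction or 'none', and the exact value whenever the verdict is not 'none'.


Prefactor \frac{3}{2}, argument -\frac{3}{7}: 1F0 with upper {\frac{1}{12}} over lower {-}. Verdict (x = -\frac{3}{7}): the I4 binomial reduction applies (the 1F0 binomial series: exponent -1/12, x = -\frac{3}{7}). Its exact value is \frac{3}{2} \cdot \left(\frac{10}{7}\right)^{-\frac{1}{12}}.

First insight: with t_0 = \frac{3}{2}, the expanded ratio factors over Q; prefactor 3/2, roots give parameters.
Ratio: r(k) = -\frac{3}{7} * (k+\frac{1}{12}) / [(k+1)] - rational in k. x = -\frac{3}{7}; t_0 = \frac{3}{2}; negate the roots.


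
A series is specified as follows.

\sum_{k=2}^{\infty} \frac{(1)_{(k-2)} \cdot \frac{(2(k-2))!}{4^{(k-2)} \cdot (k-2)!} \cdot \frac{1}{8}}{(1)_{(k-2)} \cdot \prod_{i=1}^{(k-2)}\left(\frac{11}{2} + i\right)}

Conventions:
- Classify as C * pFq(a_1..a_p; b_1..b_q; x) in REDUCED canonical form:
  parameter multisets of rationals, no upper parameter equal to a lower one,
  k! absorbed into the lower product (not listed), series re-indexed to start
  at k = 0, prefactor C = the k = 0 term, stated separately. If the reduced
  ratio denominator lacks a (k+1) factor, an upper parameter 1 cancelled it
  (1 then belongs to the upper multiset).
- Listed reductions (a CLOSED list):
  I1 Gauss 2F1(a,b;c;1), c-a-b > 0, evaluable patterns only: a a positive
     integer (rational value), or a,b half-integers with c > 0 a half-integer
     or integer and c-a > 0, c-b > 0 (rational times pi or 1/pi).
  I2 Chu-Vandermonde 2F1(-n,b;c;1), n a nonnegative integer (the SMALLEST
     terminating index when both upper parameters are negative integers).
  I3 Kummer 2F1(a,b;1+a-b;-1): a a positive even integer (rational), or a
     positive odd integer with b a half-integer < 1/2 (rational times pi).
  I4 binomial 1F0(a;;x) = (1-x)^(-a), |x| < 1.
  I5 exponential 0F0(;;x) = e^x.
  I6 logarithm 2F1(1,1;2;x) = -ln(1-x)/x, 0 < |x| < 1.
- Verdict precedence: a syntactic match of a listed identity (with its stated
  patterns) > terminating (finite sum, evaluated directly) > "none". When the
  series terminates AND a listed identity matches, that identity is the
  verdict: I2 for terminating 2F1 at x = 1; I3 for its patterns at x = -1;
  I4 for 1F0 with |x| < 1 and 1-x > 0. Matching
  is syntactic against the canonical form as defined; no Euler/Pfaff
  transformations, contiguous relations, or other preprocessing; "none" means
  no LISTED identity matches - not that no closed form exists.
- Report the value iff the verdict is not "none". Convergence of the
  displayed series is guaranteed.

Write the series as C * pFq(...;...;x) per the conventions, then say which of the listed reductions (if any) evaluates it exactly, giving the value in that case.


Classification (C = \frac{1}{8}): 2F1 with upper {\frac{1}{2}, 1}, lower {\frac{13}{2}}, argument x = 1. Verdict: this is Gauss's theorem (I1) (x = 1: the Gamma ratio telescopes since c-a-b = 5 > 0 and a = 1 in Z>0). Its exact value is \frac{11}{80}.

Key observation: t_0 being \frac{1}{8}, (1)_k (C = 1/8) is k! itself.
Adjacent-term ratio: r(k) = 1 * (k+\frac{1}{2}) (k+1) / [(k+\frac{13}{2}) (k+1)] ; factor over Q: parameters, x = 1, and C = \frac{1}{8}.


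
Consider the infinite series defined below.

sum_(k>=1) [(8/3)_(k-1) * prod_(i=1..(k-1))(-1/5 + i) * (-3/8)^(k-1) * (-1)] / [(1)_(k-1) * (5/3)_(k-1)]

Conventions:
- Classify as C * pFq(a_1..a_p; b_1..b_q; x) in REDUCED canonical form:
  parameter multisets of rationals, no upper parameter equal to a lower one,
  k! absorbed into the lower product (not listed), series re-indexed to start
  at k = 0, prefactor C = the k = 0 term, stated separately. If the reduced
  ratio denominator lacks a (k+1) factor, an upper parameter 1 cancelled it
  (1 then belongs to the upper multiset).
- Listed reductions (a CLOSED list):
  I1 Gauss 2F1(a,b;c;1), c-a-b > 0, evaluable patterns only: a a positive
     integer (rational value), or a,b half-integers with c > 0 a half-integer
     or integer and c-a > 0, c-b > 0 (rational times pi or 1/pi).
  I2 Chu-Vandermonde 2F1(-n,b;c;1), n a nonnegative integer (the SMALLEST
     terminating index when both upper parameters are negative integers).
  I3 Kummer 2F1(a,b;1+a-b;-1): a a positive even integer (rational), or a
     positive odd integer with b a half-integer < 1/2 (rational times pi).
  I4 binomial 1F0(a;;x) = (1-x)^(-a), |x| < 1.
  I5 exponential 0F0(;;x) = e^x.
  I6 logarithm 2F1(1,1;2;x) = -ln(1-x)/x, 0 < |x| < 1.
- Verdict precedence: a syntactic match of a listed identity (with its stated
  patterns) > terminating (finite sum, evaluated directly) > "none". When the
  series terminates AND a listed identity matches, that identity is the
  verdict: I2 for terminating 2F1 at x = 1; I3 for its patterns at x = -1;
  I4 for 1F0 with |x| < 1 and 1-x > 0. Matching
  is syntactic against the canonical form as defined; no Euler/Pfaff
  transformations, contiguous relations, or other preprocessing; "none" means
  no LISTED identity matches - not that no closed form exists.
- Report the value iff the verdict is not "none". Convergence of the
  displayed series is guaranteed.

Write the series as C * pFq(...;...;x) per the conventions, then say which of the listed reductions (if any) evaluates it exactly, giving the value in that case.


At argument -3/8: a 2F1 with upper {4/5, 8/3}, lower {5/3}, scaled by C = -1. Verdict: none - this 2F1 at x = -3/8 matches no listed pattern, and upper {4/5, 8/3} holds no stopper.

The tell: with t_0 = -1, (1)_k (C = -1) is k! itself.
Ratio: r(k) = (-3/8) * (k+4/5) (k+8/3) / [(k+5/3) (k+1)] - rational in k. x = (-3/8); t_0 = -1; negate the roots.


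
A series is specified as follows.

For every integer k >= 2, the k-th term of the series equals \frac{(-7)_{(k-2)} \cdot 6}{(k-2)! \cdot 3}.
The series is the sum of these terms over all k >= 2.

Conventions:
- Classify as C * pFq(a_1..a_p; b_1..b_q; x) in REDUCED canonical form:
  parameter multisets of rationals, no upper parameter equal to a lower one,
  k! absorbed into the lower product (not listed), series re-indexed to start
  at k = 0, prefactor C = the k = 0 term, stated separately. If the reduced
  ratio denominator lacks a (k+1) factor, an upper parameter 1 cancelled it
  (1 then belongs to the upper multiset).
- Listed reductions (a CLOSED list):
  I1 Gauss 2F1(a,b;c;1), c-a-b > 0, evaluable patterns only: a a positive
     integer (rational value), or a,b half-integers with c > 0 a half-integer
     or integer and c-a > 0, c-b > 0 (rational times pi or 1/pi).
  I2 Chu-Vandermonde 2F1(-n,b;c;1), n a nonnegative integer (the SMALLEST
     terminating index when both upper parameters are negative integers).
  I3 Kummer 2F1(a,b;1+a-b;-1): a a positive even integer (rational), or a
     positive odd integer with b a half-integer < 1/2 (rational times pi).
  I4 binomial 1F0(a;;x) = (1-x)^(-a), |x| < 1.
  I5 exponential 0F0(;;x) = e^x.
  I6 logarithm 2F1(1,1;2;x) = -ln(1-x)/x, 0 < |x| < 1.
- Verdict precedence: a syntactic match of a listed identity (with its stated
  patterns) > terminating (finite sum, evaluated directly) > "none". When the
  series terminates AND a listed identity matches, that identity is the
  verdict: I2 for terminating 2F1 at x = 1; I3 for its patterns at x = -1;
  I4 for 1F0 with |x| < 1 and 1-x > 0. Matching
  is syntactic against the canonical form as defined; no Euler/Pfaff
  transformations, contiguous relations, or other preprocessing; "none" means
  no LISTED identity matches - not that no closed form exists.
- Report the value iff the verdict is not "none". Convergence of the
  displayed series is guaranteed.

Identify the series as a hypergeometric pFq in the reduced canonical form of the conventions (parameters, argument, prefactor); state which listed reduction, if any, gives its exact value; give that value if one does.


Key step: t_0 = 2 here, and the constant factors (C = 2, x = 1) combine into one prefactor.
Step ratio: r(k) = 1 * (k-7) / [(k+1)] - poly over poly, x = 1 from leading terms; C = 2 at k = 0.

At argument 1: a 1F0 with upper {-7}, lower {-}, scaled by C = 2. Verdict: terminating (-7 upstairs). 8 nonzero terms in all; added directly. Value: 0.
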